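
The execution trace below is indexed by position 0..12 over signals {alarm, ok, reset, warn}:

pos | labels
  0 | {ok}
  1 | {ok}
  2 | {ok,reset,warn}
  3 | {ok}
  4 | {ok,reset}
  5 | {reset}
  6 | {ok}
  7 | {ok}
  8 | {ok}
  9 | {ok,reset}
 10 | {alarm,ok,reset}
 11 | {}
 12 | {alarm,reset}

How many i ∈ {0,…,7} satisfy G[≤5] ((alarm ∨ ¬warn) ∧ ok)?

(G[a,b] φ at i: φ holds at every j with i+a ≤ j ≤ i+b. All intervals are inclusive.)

Evaluate at each i in [0,7]:
  i=0: ✗ (fails at j=2)
  i=1: ✗ (fails at j=2)
  i=2: ✗ (fails at j=2)
  i=3: ✗ (fails at j=5)
  i=4: ✗ (fails at j=5)
  i=5: ✗ (fails at j=5)
  i=6: ✗ (fails at j=11)
  i=7: ✗ (fails at j=11)
Positions where it holds: {} → 0.

0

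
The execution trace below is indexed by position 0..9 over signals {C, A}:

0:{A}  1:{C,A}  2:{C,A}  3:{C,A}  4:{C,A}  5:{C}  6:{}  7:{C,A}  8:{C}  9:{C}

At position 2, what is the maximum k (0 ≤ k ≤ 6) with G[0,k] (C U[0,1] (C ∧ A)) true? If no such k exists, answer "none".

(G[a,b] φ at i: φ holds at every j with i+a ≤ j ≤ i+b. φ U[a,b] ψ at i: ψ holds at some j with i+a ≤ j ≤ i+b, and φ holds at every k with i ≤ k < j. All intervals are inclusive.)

(C U[0,1] (C ∧ A)) must hold from j=2 onward; find where it first fails.
  j=2: holds
  j=3: holds
  j=4: holds
  j=5: fails
Holds on [2,4], so largest k = 2.

2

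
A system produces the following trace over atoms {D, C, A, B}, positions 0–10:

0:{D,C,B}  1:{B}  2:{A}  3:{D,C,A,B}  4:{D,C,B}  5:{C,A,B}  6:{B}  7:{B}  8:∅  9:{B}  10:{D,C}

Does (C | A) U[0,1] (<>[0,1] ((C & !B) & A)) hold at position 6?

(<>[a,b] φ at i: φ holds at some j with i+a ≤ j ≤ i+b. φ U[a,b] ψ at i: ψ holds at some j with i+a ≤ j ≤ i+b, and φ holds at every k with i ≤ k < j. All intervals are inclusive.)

Need some j in [6,7] with <>[0,1] ((C & !B) & A), and (C | A) at every k in [6,j-1].
  j=6: <>[0,1] ((C & !B) & A) — fails (none in [6,7]).
  j=7: <>[0,1] ((C & !B) & A) — fails (none in [7,8]).
No j in the window works → until fails.

Does not hold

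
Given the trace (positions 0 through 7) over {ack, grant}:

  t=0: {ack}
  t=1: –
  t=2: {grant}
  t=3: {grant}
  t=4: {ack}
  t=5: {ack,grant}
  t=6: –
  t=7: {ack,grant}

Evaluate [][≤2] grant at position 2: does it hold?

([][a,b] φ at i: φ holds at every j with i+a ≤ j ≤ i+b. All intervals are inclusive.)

Does not hold

Check grant at every j in [2,4]:
  j=2: true
  j=3: true
  j=4: false
Fails at j=4 → formula fails.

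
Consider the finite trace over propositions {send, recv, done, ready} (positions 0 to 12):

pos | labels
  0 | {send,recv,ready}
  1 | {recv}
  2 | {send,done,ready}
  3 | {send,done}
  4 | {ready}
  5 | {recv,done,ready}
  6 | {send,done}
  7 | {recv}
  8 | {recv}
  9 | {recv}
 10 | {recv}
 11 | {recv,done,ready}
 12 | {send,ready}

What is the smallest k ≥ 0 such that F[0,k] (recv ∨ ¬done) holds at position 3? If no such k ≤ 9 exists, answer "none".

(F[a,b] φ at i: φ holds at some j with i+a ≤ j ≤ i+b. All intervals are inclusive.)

Scan j = 3,4,… for (recv ∨ ¬done):
  j=3: fails
  j=4: holds
First hit at j=4, so smallest k = 4-3 = 1.

1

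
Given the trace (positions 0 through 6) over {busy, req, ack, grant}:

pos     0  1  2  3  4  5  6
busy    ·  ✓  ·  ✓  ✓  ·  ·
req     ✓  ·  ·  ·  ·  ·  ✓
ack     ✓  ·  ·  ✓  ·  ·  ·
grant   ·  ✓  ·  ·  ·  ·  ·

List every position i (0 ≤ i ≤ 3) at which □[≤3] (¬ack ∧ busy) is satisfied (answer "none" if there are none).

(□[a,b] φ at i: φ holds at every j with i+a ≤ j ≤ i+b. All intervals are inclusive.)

none

Evaluate at each i in [0,3]:
  i=0: ✗ (fails at j=0)
  i=1: ✗ (fails at j=2)
  i=2: ✗ (fails at j=2)
  i=3: ✗ (fails at j=3)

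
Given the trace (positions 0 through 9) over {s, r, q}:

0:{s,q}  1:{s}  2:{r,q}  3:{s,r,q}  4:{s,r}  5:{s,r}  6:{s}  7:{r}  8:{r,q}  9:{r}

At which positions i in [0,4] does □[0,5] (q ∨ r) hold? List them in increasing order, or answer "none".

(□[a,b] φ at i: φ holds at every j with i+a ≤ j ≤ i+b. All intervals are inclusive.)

Evaluate at each i in [0,4]:
  i=0: ✗ (fails at j=1)
  i=1: ✗ (fails at j=1)
  i=2: ✗ (fails at j=6)
  i=3: ✗ (fails at j=6)
  i=4: ✗ (fails at j=6)

none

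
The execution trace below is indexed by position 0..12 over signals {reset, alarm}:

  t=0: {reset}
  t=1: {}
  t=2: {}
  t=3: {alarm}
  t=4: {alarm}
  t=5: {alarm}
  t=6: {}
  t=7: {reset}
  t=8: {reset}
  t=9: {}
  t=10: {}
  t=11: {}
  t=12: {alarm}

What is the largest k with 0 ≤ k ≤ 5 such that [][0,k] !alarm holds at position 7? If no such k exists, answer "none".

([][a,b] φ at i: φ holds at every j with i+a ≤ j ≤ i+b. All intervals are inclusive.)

!alarm must hold from j=7 onward; find where it first fails.
  j=7: holds
  j=8: holds
  j=9: holds
  j=10: holds
  j=11: holds
  j=12: fails
Holds on [7,11], so largest k = 4.

4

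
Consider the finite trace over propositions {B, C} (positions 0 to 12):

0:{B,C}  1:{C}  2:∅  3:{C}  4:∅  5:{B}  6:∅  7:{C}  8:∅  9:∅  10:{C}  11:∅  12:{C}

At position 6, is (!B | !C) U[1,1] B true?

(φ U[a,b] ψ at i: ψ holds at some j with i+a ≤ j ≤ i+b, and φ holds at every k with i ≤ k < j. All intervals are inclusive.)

Need some j in [7,7] with B, and (!B | !C) at every k in [6,j-1].
  j=7: B false.
No j in the window works → until fails.

No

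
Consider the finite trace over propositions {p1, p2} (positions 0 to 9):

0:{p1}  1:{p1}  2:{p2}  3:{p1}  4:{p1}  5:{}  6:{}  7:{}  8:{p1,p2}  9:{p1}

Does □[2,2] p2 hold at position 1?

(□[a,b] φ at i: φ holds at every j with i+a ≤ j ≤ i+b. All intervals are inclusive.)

Check p2 at every j in [3,3]:
  j=3: false
Fails at j=3 → formula fails.

No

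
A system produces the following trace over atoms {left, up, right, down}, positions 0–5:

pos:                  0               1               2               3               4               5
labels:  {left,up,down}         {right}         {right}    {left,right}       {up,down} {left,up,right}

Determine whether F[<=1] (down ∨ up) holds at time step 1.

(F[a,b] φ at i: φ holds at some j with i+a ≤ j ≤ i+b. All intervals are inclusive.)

Does not hold

Check (down ∨ up) at each j in [1,2]:
  j=1: false
  j=2: false
No position in the window satisfies it → formula fails.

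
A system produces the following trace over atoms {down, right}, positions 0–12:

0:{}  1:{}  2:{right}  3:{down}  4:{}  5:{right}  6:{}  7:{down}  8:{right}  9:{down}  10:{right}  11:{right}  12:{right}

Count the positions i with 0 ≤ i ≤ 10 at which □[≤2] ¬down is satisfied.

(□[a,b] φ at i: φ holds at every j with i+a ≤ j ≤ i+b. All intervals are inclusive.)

3

Evaluate at each i in [0,10]:
  i=0: ✓ (all of [0,2])
  i=1: ✗ (fails at j=3)
  i=2: ✗ (fails at j=3)
  i=3: ✗ (fails at j=3)
  i=4: ✓ (all of [4,6])
  i=5: ✗ (fails at j=7)
  i=6: ✗ (fails at j=7)
  i=7: ✗ (fails at j=7)
  i=8: ✗ (fails at j=9)
  i=9: ✗ (fails at j=9)
  i=10: ✓ (all of [10,12])
Positions where it holds: {0, 4, 10} → 3.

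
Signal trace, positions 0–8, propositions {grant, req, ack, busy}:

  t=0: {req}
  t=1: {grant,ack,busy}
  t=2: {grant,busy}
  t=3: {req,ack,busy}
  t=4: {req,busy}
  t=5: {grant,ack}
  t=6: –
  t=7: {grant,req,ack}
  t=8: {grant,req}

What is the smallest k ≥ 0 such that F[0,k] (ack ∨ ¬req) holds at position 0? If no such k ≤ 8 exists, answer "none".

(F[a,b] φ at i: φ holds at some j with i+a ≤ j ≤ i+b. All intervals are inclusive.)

1

Scan j = 0,1,… for (ack ∨ ¬req):
  j=0: fails
  j=1: holds
First hit at j=1, so smallest k = 1-0 = 1.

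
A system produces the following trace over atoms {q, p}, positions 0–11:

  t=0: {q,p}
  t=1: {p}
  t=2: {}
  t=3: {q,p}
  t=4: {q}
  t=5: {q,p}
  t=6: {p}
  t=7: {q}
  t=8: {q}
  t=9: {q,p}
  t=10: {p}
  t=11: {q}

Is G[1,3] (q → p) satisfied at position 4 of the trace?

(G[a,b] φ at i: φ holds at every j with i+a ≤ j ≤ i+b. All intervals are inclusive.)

No

Check (q → p) at every j in [5,7]:
  j=5: antecedent true; consequent true → ✓
  j=6: antecedent false → ✓
  j=7: antecedent true; consequent false → ✗
Fails at j=7 → formula fails.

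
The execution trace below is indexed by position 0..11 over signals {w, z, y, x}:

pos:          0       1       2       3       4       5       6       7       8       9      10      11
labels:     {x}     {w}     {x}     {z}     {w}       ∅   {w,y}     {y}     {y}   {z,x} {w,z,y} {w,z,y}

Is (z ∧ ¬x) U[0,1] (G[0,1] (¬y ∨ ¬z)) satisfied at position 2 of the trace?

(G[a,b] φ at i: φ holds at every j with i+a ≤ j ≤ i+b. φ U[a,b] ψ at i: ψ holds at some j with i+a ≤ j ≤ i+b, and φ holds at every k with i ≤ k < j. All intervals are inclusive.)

Need some j in [2,3] with G[0,1] (¬y ∨ ¬z), and (z ∧ ¬x) at every k in [2,j-1].
  j=2: G[0,1] (¬y ∨ ¬z) holds; no prefix to check → satisfied.

True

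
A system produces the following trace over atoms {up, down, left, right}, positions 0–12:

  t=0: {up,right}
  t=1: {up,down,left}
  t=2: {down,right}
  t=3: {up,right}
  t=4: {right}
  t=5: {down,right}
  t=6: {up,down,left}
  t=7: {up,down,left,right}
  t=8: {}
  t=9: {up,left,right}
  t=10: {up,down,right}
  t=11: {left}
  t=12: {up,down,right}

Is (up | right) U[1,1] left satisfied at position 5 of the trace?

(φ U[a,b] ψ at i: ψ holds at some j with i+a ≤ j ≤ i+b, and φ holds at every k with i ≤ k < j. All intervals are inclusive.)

Holds

Need some j in [6,6] with left, and (up | right) at every k in [5,j-1].
  j=6: left holds; (up | right) holds at every k in [5,5] → satisfied.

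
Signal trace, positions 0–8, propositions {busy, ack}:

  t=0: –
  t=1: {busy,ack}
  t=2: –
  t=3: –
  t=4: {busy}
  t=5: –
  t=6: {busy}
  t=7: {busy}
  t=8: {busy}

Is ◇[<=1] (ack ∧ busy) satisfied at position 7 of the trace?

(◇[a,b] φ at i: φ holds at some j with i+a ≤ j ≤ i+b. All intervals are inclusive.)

Does not hold

Check (ack ∧ busy) at each j in [7,8]:
  j=7: false
  j=8: false
No position in the window satisfies it → formula fails.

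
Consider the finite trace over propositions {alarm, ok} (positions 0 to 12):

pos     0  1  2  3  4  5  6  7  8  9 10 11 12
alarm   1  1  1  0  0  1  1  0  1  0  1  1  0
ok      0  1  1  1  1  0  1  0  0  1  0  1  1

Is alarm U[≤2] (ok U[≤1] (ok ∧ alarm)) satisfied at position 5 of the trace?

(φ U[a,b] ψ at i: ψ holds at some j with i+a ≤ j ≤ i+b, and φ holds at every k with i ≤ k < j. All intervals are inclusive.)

True

Need some j in [5,7] with (ok U[≤1] (ok ∧ alarm)), and alarm at every k in [5,j-1].
  j=5: (ok U[≤1] (ok ∧ alarm)) — fails.
  j=6: (ok U[≤1] (ok ∧ alarm)) holds; alarm holds at every k in [5,5] → satisfied.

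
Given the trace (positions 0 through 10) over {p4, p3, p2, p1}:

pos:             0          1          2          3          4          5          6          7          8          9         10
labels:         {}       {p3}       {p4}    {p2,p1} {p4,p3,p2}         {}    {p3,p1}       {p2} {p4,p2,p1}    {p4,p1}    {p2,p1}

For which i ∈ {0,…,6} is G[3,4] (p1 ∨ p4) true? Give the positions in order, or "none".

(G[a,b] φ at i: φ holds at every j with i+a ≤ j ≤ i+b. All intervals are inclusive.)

Evaluate at each i in [0,6]:
  i=0: ✓ (all of [3,4])
  i=1: ✗ (fails at j=5)
  i=2: ✗ (fails at j=5)
  i=3: ✗ (fails at j=7)
  i=4: ✗ (fails at j=7)
  i=5: ✓ (all of [8,9])
  i=6: ✓ (all of [9,10])

0, 5, 6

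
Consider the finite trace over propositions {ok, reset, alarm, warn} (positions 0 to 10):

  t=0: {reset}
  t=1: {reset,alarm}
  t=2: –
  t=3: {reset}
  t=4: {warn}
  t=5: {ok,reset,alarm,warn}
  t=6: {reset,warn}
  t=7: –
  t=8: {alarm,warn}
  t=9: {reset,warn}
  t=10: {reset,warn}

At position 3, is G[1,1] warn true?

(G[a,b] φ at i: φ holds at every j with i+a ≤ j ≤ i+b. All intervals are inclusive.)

True

Check warn at every j in [4,4]:
  j=4: true
All positions satisfy it → formula holds.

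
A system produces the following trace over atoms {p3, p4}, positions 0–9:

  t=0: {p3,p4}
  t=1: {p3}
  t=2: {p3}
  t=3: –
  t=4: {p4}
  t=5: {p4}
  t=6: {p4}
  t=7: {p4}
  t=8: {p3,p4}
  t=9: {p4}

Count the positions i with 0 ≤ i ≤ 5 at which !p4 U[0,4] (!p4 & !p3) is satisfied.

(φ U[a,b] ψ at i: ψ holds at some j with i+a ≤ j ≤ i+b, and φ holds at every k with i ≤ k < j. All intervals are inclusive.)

3

Evaluate at each i in [0,5]:
  i=0: ✗ (lhs fails at k=0 before rhs at j=3)
  i=1: ✓ (rhs at j=3; lhs holds on [1,2])
  i=2: ✓ (rhs at j=3; lhs holds on [2,2])
  i=3: ✓ (rhs at j=3)
  i=4: ✗ (no rhs in [4,8])
  i=5: ✗ (no rhs in [5,9])
Positions where it holds: {1, 2, 3} → 3.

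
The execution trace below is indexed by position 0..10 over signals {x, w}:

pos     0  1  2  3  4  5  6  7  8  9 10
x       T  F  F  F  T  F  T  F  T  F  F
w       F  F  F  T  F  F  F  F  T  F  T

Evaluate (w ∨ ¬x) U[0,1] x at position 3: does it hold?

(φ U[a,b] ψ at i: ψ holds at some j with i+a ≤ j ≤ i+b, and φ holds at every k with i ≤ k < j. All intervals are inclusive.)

Need some j in [3,4] with x, and (w ∨ ¬x) at every k in [3,j-1].
  j=3: x false.
  j=4: x holds; (w ∨ ¬x) holds at every k in [3,3] → satisfied.

Holds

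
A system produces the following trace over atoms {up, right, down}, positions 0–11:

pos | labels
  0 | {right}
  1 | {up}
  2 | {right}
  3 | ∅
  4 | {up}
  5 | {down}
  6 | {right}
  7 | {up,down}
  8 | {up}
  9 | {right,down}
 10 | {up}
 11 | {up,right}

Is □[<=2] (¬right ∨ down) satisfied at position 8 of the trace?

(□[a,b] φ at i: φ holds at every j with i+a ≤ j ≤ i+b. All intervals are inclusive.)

Check (¬right ∨ down) at every j in [8,10]:
  j=8: true
  j=9: true
  j=10: true
All positions satisfy it → formula holds.

Yes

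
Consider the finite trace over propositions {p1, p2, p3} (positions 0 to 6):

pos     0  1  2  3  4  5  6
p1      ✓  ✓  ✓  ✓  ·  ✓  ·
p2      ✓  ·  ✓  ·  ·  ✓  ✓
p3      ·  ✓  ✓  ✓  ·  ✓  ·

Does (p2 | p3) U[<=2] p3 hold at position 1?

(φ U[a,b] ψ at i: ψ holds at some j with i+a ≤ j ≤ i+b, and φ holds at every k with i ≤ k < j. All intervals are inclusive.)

Need some j in [1,3] with p3, and (p2 | p3) at every k in [1,j-1].
  j=1: p3 holds; no prefix to check → satisfied.

Yes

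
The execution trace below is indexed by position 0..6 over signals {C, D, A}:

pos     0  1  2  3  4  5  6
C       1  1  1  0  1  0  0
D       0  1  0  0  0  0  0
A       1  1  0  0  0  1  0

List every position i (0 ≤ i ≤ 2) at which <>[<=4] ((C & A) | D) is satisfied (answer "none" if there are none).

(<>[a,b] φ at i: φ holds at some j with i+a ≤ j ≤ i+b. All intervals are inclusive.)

0, 1

Evaluate at each i in [0,2]:
  i=0: ✓ (witness j=0)
  i=1: ✓ (witness j=1)
  i=2: ✗ (none in [2,6])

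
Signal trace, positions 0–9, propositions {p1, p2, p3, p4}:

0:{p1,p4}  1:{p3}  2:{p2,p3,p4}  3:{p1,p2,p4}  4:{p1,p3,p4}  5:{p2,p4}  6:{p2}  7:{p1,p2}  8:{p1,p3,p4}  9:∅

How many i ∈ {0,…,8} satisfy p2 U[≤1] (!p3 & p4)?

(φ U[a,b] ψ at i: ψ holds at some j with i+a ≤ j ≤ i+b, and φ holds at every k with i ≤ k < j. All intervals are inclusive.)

Evaluate at each i in [0,8]:
  i=0: ✓ (rhs at j=0)
  i=1: ✗ (no rhs in [1,2])
  i=2: ✓ (rhs at j=3; lhs holds on [2,2])
  i=3: ✓ (rhs at j=3)
  i=4: ✗ (lhs fails at k=4 before rhs at j=5)
  i=5: ✓ (rhs at j=5)
  i=6: ✗ (no rhs in [6,7])
  i=7: ✗ (no rhs in [7,8])
  i=8: ✗ (no rhs in [8,9])
Positions where it holds: {0, 2, 3, 5} → 4.

4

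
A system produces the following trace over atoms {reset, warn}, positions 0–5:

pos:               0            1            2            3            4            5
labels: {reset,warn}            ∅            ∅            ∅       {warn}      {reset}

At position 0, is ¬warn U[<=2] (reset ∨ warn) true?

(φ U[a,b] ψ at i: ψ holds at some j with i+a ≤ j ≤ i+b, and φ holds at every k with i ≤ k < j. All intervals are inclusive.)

Need some j in [0,2] with (reset ∨ warn), and ¬warn at every k in [0,j-1].
  j=0: (reset ∨ warn) holds; no prefix to check → satisfied.

True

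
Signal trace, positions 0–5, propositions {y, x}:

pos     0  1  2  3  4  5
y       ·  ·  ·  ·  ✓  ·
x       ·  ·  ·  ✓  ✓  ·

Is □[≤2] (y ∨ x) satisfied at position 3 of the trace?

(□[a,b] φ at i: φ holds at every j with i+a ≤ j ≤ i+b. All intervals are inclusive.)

Check (y ∨ x) at every j in [3,5]:
  j=3: true
  j=4: true
  j=5: false
Fails at j=5 → formula fails.

False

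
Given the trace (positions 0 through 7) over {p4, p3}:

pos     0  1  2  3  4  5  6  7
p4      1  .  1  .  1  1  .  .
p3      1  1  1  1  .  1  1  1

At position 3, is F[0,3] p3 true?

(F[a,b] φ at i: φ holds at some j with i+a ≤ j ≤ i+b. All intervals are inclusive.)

Check p3 at each j in [3,6]:
  j=3: true
  j=4: false
  j=5: true
  j=6: true
Found at j=3 → formula holds.

Holds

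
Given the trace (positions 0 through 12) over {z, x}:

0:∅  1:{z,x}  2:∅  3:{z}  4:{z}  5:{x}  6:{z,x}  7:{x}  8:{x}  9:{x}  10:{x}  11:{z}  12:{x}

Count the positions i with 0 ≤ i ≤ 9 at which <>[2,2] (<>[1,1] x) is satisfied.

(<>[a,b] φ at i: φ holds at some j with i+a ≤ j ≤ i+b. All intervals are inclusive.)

Evaluate at each i in [0,9]:
  i=0: ✗ (none in [2,2])
  i=1: ✗ (none in [3,3])
  i=2: ✓ (witness j=4)
  i=3: ✓ (witness j=5)
  i=4: ✓ (witness j=6)
  i=5: ✓ (witness j=7)
  i=6: ✓ (witness j=8)
  i=7: ✓ (witness j=9)
  i=8: ✗ (none in [10,10])
  i=9: ✓ (witness j=11)
Positions where it holds: {2, 3, 4, 5, 6, 7, 9} → 7.

7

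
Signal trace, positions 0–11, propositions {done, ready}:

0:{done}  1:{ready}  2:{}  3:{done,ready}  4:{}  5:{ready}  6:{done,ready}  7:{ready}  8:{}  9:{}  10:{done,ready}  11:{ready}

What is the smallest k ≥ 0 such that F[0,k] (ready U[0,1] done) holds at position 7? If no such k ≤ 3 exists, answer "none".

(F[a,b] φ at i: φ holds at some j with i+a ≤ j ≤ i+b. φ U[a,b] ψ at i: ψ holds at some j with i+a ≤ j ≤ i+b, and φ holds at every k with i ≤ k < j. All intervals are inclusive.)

3

Scan j = 7,8,… for (ready U[0,1] done):
  j=7: fails
  j=8: fails
  j=9: fails
  j=10: holds
First hit at j=10, so smallest k = 10-7 = 3.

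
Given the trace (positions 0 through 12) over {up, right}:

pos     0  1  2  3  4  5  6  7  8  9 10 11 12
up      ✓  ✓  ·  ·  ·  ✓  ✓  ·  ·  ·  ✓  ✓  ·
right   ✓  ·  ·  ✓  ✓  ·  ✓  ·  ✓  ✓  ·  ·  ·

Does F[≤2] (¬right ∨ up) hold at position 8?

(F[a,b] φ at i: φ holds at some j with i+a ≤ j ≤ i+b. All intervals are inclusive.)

True

Check (¬right ∨ up) at each j in [8,10]:
  j=8: false
  j=9: false
  j=10: true
Found at j=10 → formula holds.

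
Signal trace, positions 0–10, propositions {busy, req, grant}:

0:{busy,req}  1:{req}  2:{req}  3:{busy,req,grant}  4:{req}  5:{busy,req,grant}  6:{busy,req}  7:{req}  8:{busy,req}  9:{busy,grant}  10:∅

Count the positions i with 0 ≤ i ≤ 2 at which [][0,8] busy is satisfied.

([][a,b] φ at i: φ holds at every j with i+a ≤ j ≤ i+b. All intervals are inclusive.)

Evaluate at each i in [0,2]:
  i=0: ✗ (fails at j=1)
  i=1: ✗ (fails at j=1)
  i=2: ✗ (fails at j=2)
Positions where it holds: {} → 0.

0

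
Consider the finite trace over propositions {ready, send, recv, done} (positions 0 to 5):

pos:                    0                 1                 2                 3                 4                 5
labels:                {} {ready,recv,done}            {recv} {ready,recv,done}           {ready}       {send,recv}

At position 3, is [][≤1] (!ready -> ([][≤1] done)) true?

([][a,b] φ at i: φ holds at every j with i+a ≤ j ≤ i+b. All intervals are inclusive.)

True

Check (!ready -> ([][≤1] done)) at every j in [3,4]:
  j=3: antecedent false → ✓
  j=4: antecedent false → ✓
All positions satisfy it → formula holds.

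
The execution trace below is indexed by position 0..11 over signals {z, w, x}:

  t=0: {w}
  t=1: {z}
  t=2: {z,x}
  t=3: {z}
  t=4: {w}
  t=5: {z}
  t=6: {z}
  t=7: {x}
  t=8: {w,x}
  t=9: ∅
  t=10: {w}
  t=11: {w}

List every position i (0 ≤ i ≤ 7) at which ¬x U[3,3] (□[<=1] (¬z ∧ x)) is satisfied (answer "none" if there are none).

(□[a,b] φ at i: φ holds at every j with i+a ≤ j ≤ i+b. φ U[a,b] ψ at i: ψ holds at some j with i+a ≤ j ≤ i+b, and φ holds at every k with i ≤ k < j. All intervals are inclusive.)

4

Evaluate at each i in [0,7]:
  i=0: ✗ (no rhs in [3,3])
  i=1: ✗ (no rhs in [4,4])
  i=2: ✗ (no rhs in [5,5])
  i=3: ✗ (no rhs in [6,6])
  i=4: ✓ (rhs at j=7; lhs holds on [4,6])
  i=5: ✗ (no rhs in [8,8])
  i=6: ✗ (no rhs in [9,9])
  i=7: ✗ (no rhs in [10,10])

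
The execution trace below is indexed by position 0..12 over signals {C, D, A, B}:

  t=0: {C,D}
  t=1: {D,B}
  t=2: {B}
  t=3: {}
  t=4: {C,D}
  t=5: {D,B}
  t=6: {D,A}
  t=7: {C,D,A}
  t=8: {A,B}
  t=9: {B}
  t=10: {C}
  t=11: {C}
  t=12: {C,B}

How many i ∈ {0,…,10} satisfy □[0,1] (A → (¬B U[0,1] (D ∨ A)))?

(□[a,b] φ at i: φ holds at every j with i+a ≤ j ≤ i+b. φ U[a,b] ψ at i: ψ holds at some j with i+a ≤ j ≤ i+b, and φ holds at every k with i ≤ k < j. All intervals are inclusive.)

Evaluate at each i in [0,10]:
  i=0: ✓ (all of [0,1])
  i=1: ✓ (all of [1,2])
  i=2: ✓ (all of [2,3])
  i=3: ✓ (all of [3,4])
  i=4: ✓ (all of [4,5])
  i=5: ✓ (all of [5,6])
  i=6: ✓ (all of [6,7])
  i=7: ✓ (all of [7,8])
  i=8: ✓ (all of [8,9])
  i=9: ✓ (all of [9,10])
  i=10: ✓ (all of [10,11])
Positions where it holds: {0, 1, 2, 3, 4, 5, 6, 7, 8, 9, 10} → 11.

11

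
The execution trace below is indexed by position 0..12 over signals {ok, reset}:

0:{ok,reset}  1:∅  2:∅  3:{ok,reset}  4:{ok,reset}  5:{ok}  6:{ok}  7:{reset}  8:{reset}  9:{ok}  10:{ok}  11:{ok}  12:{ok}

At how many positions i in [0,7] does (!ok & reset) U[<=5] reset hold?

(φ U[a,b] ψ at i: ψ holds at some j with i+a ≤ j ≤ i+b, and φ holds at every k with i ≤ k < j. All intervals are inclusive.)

4

Evaluate at each i in [0,7]:
  i=0: ✓ (rhs at j=0)
  i=1: ✗ (lhs fails at k=1 before rhs at j=3)
  i=2: ✗ (lhs fails at k=2 before rhs at j=3)
  i=3: ✓ (rhs at j=3)
  i=4: ✓ (rhs at j=4)
  i=5: ✗ (lhs fails at k=5 before rhs at j=7)
  i=6: ✗ (lhs fails at k=6 before rhs at j=7)
  i=7: ✓ (rhs at j=7)
Positions where it holds: {0, 3, 4, 7} → 4.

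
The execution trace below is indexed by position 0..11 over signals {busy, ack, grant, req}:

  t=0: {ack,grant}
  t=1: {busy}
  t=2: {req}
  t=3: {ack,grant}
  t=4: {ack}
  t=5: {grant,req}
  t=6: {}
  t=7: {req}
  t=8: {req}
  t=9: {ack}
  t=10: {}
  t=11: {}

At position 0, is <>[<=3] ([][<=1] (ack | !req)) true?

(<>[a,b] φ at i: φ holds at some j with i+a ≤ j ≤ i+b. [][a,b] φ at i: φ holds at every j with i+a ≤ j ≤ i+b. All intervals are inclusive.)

True

Check [][<=1] (ack | !req) at each j in [0,3]:
  j=0: holds on [0,1]
  j=1: fails at 2
  j=2: fails at 2
  j=3: holds on [3,4]
Found at j=0 → formula holds.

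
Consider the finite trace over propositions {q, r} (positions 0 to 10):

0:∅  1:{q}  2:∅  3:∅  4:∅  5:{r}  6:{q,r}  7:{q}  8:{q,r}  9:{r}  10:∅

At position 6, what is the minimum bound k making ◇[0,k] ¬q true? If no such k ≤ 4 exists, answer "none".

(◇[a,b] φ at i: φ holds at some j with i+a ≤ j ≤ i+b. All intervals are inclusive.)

Scan j = 6,7,… for ¬q:
  j=6: fails
  j=7: fails
  j=8: fails
  j=9: holds
First hit at j=9, so smallest k = 9-6 = 3.

3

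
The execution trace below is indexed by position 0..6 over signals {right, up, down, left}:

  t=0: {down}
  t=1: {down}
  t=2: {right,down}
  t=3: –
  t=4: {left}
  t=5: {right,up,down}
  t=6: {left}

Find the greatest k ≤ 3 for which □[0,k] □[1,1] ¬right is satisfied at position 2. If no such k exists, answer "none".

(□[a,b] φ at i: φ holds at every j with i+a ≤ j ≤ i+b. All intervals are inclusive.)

1

□[1,1] ¬right must hold from j=2 onward; find where it first fails.
  j=2: holds
  j=3: holds
  j=4: fails
Holds on [2,3], so largest k = 1.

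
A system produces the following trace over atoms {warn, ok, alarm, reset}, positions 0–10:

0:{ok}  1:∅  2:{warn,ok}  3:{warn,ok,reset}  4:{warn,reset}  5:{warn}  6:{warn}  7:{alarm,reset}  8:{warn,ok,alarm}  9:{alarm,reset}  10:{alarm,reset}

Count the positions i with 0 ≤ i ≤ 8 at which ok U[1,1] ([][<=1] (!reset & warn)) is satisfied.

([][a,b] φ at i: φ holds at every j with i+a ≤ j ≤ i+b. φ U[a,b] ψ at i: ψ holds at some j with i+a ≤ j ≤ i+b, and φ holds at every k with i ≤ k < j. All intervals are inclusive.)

0

Evaluate at each i in [0,8]:
  i=0: ✗ (no rhs in [1,1])
  i=1: ✗ (no rhs in [2,2])
  i=2: ✗ (no rhs in [3,3])
  i=3: ✗ (no rhs in [4,4])
  i=4: ✗ (lhs fails at k=4 before rhs at j=5)
  i=5: ✗ (no rhs in [6,6])
  i=6: ✗ (no rhs in [7,7])
  i=7: ✗ (no rhs in [8,8])
  i=8: ✗ (no rhs in [9,9])
Positions where it holds: {} → 0.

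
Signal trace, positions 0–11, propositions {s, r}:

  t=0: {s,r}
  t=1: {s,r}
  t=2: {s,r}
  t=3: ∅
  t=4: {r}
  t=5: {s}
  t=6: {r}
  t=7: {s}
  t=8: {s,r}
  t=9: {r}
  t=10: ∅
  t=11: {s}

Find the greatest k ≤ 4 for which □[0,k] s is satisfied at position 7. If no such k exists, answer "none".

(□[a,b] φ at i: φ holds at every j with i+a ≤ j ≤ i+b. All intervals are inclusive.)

1

s must hold from j=7 onward; find where it first fails.
  j=7: holds
  j=8: holds
  j=9: fails
Holds on [7,8], so largest k = 1.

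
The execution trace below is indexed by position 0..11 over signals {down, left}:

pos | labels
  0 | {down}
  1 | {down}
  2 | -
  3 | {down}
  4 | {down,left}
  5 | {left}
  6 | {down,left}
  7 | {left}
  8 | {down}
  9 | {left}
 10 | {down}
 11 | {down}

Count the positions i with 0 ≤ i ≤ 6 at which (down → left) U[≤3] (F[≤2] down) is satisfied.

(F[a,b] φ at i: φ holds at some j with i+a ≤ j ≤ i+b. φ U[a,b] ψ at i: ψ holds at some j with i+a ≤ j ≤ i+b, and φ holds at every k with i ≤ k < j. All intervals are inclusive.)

7

Evaluate at each i in [0,6]:
  i=0: ✓ (rhs at j=0)
  i=1: ✓ (rhs at j=1)
  i=2: ✓ (rhs at j=2)
  i=3: ✓ (rhs at j=3)
  i=4: ✓ (rhs at j=4)
  i=5: ✓ (rhs at j=5)
  i=6: ✓ (rhs at j=6)
Positions where it holds: {0, 1, 2, 3, 4, 5, 6} → 7.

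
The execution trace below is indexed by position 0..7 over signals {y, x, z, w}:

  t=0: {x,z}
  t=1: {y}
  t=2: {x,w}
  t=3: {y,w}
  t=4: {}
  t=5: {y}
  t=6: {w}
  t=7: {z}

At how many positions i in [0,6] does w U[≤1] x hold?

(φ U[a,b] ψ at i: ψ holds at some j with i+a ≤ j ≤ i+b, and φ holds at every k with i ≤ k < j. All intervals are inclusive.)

2

Evaluate at each i in [0,6]:
  i=0: ✓ (rhs at j=0)
  i=1: ✗ (lhs fails at k=1 before rhs at j=2)
  i=2: ✓ (rhs at j=2)
  i=3: ✗ (no rhs in [3,4])
  i=4: ✗ (no rhs in [4,5])
  i=5: ✗ (no rhs in [5,6])
  i=6: ✗ (no rhs in [6,7])
Positions where it holds: {0, 2} → 2.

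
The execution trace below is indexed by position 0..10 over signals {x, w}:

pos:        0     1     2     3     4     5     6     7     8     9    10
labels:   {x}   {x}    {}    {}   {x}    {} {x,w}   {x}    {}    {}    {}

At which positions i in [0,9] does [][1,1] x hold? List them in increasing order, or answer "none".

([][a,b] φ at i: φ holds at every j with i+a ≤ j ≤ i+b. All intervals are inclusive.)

0, 3, 5, 6

Evaluate at each i in [0,9]:
  i=0: ✓ (all of [1,1])
  i=1: ✗ (fails at j=2)
  i=2: ✗ (fails at j=3)
  i=3: ✓ (all of [4,4])
  i=4: ✗ (fails at j=5)
  i=5: ✓ (all of [6,6])
  i=6: ✓ (all of [7,7])
  i=7: ✗ (fails at j=8)
  i=8: ✗ (fails at j=9)
  i=9: ✗ (fails at j=10)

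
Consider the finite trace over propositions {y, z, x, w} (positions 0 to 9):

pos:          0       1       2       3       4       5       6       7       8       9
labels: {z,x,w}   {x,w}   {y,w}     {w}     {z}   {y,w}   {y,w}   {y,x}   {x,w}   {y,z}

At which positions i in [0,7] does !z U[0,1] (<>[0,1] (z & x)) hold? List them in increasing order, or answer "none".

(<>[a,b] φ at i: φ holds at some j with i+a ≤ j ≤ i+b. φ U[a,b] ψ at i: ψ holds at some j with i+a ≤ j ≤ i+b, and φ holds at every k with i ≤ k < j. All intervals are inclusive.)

Evaluate at each i in [0,7]:
  i=0: ✓ (rhs at j=0)
  i=1: ✗ (no rhs in [1,2])
  i=2: ✗ (no rhs in [2,3])
  i=3: ✗ (no rhs in [3,4])
  i=4: ✗ (no rhs in [4,5])
  i=5: ✗ (no rhs in [5,6])
  i=6: ✗ (no rhs in [6,7])
  i=7: ✗ (no rhs in [7,8])

0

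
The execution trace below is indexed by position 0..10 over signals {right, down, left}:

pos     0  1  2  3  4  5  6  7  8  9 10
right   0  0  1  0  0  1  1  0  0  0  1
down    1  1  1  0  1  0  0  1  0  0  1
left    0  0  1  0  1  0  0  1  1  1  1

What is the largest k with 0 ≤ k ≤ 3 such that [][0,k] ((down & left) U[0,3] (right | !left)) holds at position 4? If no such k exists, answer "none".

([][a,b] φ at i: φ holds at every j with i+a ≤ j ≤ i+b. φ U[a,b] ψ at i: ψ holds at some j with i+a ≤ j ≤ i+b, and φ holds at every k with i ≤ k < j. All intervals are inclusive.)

2

((down & left) U[0,3] (right | !left)) must hold from j=4 onward; find where it first fails.
  j=4: holds
  j=5: holds
  j=6: holds
  j=7: fails
Holds on [4,6], so largest k = 2.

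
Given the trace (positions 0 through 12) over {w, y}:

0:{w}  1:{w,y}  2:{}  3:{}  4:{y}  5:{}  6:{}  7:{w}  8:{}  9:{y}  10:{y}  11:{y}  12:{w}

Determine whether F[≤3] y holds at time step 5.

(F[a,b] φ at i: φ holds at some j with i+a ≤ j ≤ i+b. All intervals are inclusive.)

False

Check y at each j in [5,8]:
  j=5: false
  j=6: false
  j=7: false
  j=8: false
No position in the window satisfies it → formula fails.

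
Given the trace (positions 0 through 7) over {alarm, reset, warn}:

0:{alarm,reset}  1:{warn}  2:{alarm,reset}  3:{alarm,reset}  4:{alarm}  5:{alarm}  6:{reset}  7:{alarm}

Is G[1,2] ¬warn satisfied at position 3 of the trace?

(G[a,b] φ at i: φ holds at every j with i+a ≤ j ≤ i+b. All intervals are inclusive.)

Check ¬warn at every j in [4,5]:
  j=4: true
  j=5: true
All positions satisfy it → formula holds.

True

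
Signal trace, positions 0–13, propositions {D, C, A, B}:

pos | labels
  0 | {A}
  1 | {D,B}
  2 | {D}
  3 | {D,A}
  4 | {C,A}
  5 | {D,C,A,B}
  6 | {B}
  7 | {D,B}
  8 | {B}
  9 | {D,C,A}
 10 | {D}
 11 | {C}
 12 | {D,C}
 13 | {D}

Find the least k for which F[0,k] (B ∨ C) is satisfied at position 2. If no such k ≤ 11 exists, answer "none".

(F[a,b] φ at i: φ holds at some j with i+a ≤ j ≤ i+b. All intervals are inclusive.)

2

Scan j = 2,3,… for (B ∨ C):
  j=2: fails
  j=3: fails
  j=4: holds
First hit at j=4, so smallest k = 4-2 = 2.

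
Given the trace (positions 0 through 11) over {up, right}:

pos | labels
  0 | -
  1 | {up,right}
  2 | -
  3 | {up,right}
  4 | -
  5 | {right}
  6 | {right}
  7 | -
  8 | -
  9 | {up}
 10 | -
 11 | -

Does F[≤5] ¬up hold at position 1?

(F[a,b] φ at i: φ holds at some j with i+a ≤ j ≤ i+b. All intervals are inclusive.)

True

Check ¬up at each j in [1,6]:
  j=1: false
  j=2: true
  j=3: false
  j=4: true
  j=5: true
  j=6: true
Found at j=2 → formula holds.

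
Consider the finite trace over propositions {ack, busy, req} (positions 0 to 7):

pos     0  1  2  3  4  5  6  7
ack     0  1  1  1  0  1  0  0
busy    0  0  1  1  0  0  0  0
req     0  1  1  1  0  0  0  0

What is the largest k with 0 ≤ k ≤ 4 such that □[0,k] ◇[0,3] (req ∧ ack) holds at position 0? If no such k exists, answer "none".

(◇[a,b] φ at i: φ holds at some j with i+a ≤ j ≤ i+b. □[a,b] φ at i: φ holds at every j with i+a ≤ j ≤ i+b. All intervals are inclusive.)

3

◇[0,3] (req ∧ ack) must hold from j=0 onward; find where it first fails.
  j=0: holds
  j=1: holds
  j=2: holds
  j=3: holds
  j=4: fails
Holds on [0,3], so largest k = 3.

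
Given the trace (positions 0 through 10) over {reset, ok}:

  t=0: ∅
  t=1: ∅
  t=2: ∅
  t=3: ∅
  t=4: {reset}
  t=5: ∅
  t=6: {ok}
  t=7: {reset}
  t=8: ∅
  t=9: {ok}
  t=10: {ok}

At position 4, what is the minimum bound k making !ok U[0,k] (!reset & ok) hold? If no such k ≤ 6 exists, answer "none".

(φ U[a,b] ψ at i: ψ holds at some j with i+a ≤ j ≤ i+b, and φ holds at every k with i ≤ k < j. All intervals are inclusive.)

2

Need earliest j ≥ 4 with (!reset & ok), and !ok at every k in [4,j-1].
  j=4: rhs fails.
  j=5: rhs fails.
  j=6: rhs holds; lhs holds on [4,5]. k = 2.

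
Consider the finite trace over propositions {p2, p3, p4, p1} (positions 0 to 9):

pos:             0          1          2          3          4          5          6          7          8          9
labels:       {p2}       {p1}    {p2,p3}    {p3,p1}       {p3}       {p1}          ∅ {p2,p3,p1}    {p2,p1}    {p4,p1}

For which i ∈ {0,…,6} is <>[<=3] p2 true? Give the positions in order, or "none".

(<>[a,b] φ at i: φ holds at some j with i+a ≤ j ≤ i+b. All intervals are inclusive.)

0, 1, 2, 4, 5, 6

Evaluate at each i in [0,6]:
  i=0: ✓ (witness j=0)
  i=1: ✓ (witness j=2)
  i=2: ✓ (witness j=2)
  i=3: ✗ (none in [3,6])
  i=4: ✓ (witness j=7)
  i=5: ✓ (witness j=7)
  i=6: ✓ (witness j=7)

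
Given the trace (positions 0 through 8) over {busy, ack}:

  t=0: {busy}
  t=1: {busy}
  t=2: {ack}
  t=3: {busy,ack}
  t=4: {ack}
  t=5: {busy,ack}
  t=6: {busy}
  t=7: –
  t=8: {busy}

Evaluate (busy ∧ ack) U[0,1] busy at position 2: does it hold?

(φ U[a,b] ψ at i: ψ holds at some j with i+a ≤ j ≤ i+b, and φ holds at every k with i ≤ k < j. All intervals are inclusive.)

Does not hold

Need some j in [2,3] with busy, and (busy ∧ ack) at every k in [2,j-1].
  j=2: busy false.
  j=3: busy holds, but (busy ∧ ack) fails at k=2 → not this j.
No j in the window works → until fails.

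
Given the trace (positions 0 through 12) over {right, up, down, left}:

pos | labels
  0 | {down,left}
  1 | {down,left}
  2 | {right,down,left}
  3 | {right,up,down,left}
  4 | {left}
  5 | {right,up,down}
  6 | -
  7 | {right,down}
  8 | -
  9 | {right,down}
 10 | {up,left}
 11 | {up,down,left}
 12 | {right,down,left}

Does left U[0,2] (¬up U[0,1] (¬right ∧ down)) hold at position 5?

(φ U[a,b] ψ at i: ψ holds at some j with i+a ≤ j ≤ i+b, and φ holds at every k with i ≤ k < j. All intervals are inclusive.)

Need some j in [5,7] with (¬up U[0,1] (¬right ∧ down)), and left at every k in [5,j-1].
  j=5: (¬up U[0,1] (¬right ∧ down)) — fails.
  j=6: (¬up U[0,1] (¬right ∧ down)) — fails.
  j=7: (¬up U[0,1] (¬right ∧ down)) — fails.
No j in the window works → until fails.

No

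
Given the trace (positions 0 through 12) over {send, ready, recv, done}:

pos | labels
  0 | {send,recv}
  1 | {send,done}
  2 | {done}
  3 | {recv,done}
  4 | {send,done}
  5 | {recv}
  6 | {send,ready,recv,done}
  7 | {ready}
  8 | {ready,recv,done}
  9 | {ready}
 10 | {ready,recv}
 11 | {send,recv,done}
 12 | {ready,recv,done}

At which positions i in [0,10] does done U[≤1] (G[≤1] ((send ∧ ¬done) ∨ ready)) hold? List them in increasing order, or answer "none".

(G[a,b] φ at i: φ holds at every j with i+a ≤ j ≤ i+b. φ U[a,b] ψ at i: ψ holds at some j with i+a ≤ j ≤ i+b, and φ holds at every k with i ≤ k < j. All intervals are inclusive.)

Evaluate at each i in [0,10]:
  i=0: ✗ (no rhs in [0,1])
  i=1: ✗ (no rhs in [1,2])
  i=2: ✗ (no rhs in [2,3])
  i=3: ✗ (no rhs in [3,4])
  i=4: ✗ (no rhs in [4,5])
  i=5: ✗ (lhs fails at k=5 before rhs at j=6)
  i=6: ✓ (rhs at j=6)
  i=7: ✓ (rhs at j=7)
  i=8: ✓ (rhs at j=8)
  i=9: ✓ (rhs at j=9)
  i=10: ✗ (no rhs in [10,11])

6, 7, 8, 9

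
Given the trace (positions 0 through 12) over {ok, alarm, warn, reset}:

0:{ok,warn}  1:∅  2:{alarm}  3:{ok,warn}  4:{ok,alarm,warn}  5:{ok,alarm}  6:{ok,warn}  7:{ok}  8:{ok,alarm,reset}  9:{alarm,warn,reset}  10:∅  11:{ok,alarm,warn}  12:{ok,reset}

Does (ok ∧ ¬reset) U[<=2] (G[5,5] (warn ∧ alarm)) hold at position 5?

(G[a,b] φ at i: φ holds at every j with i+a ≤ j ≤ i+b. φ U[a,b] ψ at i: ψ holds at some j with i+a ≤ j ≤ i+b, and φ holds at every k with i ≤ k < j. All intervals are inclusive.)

True

Need some j in [5,7] with G[5,5] (warn ∧ alarm), and (ok ∧ ¬reset) at every k in [5,j-1].
  j=5: G[5,5] (warn ∧ alarm) — fails at 10.
  j=6: G[5,5] (warn ∧ alarm) holds; (ok ∧ ¬reset) holds at every k in [5,5] → satisfied.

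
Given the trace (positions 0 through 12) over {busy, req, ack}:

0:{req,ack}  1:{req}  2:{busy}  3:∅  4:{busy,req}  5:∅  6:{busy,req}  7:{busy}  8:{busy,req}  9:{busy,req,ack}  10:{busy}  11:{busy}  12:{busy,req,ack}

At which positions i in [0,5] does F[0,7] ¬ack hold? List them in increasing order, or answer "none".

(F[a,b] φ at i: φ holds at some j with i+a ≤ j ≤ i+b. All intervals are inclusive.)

0, 1, 2, 3, 4, 5

Evaluate at each i in [0,5]:
  i=0: ✓ (witness j=1)
  i=1: ✓ (witness j=1)
  i=2: ✓ (witness j=2)
  i=3: ✓ (witness j=3)
  i=4: ✓ (witness j=4)
  i=5: ✓ (witness j=5)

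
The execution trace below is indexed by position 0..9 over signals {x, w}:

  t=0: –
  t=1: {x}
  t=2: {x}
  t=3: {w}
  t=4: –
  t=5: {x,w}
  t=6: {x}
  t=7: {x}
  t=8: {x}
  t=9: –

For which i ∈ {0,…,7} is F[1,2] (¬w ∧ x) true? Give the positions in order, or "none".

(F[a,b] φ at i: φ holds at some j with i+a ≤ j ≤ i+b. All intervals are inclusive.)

0, 1, 4, 5, 6, 7

Evaluate at each i in [0,7]:
  i=0: ✓ (witness j=1)
  i=1: ✓ (witness j=2)
  i=2: ✗ (none in [3,4])
  i=3: ✗ (none in [4,5])
  i=4: ✓ (witness j=6)
  i=5: ✓ (witness j=6)
  i=6: ✓ (witness j=7)
  i=7: ✓ (witness j=8)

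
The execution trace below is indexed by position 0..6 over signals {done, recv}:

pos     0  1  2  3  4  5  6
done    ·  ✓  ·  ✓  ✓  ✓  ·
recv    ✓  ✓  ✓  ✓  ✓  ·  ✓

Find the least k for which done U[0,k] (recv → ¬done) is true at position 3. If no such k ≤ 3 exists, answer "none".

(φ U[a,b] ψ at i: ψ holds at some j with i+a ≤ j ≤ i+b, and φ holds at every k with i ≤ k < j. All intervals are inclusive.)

Need earliest j ≥ 3 with (recv → ¬done), and done at every k in [3,j-1].
  j=3: rhs fails.
  j=4: rhs fails.
  j=5: rhs holds; lhs holds on [3,4]. k = 2.

2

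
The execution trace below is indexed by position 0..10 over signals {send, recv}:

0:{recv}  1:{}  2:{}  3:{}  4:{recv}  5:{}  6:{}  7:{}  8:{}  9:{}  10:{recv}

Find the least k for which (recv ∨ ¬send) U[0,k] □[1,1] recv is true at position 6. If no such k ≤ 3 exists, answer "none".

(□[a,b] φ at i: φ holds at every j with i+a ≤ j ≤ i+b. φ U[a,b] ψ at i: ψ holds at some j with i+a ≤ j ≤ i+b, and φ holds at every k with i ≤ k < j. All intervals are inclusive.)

3

Need earliest j ≥ 6 with □[1,1] recv, and (recv ∨ ¬send) at every k in [6,j-1].
  j=6: rhs fails.
  j=7: rhs fails.
  j=8: rhs fails.
  j=9: rhs holds; lhs holds on [6,8]. k = 3.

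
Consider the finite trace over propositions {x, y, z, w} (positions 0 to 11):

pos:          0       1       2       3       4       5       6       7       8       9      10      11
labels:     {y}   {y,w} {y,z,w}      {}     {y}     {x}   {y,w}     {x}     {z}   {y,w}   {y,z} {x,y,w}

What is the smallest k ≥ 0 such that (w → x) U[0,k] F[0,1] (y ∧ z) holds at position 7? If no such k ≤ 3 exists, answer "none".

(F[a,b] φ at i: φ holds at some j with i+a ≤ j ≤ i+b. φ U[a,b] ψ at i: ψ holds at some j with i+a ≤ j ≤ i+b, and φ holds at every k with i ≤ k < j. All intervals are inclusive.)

Need earliest j ≥ 7 with F[0,1] (y ∧ z), and (w → x) at every k in [7,j-1].
  j=7: rhs fails.
  j=8: rhs fails.
  j=9: rhs holds; lhs holds on [7,8]. k = 2.

2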